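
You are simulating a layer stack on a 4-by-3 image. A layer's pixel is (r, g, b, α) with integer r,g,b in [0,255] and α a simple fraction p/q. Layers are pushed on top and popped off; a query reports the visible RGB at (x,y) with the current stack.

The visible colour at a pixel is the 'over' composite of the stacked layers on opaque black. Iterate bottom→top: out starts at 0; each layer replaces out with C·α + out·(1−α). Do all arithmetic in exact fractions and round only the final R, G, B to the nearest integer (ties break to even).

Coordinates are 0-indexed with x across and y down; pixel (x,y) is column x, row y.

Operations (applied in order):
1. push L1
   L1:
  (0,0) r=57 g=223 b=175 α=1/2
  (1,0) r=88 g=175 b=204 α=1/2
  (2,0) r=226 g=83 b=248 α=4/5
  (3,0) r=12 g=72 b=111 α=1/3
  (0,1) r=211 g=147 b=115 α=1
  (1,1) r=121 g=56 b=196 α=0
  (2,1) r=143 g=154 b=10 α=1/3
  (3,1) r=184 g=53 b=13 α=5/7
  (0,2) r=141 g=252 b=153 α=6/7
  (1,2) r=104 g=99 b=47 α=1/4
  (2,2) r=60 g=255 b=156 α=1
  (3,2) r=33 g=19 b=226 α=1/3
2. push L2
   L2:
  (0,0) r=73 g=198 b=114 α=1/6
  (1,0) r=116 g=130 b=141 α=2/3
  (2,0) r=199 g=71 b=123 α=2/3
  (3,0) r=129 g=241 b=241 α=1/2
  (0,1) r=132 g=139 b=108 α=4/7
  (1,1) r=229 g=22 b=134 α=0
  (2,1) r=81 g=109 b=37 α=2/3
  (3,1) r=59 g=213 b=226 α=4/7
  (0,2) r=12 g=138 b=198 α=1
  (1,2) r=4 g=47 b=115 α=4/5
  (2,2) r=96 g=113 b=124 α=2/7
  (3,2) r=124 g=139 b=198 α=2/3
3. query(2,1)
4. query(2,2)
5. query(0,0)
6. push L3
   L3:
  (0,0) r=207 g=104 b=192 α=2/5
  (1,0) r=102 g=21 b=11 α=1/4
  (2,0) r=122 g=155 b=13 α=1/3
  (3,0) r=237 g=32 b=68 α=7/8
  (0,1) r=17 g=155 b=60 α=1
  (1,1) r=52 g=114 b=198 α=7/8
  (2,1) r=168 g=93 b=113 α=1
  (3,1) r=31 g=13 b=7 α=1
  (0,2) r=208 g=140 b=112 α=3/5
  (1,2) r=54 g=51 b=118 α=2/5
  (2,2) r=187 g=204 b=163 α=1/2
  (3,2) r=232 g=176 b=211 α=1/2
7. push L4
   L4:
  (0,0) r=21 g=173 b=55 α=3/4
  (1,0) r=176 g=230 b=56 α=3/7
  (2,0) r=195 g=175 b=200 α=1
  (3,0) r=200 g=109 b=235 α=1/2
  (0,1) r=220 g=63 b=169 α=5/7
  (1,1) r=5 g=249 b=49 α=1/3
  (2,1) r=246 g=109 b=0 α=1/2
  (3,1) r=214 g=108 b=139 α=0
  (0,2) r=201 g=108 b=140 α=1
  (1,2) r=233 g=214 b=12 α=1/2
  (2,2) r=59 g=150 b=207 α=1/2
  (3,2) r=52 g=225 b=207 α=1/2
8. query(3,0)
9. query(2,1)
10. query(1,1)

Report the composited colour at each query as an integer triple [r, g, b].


query (2,1) [L1,L2] — begin 0,0,0
after L1 α=1/3: [143/3, 154/3, 10/3]
after L2 α=2/3: [629/9, 808/9, 232/9]
rounded: [70, 90, 26]

at x=2,y=2 over L1,L2:
after L1 α=1: [60, 255, 156]
after L2 α=2/7: [492/7, 1501/7, 1028/7]
rounded: [70, 214, 147]

at x=0,y=0 over L1,L2:
L1 α=1/2: [57/2, 223/2, 175/2]
L2 α=1/6: [431/12, 1511/12, 1103/12]
→ [36, 126, 92]

(3,0) stack=L1,L2,L3,L4; from [0,0,0]:
after L1 α=1/3: [4, 24, 37]
after L2 α=1/2: [133/2, 265/2, 139]
after L3 α=7/8: [3451/16, 713/16, 615/8]
after L4 α=1/2: [6651/32, 2457/32, 2495/16]
rounded: [208, 77, 156]

query (2,1) [L1,L2,L3,L4] — begin 0,0,0
L1 α=1/3: [143/3, 154/3, 10/3]
L2 α=2/3: [629/9, 808/9, 232/9]
L3 α=1: [168, 93, 113]
L4 α=1/2: [207, 101, 113/2]
rounded: [207, 101, 56]

query (1,1) [L1,L2,L3,L4] — begin 0,0,0
after L1 α=0: [0, 0, 0]
after L2 α=0: [0, 0, 0]
after L3 α=7/8: [91/2, 399/4, 693/4]
after L4 α=1/3: [32, 299/2, 791/6]
rounded: [32, 150, 132]


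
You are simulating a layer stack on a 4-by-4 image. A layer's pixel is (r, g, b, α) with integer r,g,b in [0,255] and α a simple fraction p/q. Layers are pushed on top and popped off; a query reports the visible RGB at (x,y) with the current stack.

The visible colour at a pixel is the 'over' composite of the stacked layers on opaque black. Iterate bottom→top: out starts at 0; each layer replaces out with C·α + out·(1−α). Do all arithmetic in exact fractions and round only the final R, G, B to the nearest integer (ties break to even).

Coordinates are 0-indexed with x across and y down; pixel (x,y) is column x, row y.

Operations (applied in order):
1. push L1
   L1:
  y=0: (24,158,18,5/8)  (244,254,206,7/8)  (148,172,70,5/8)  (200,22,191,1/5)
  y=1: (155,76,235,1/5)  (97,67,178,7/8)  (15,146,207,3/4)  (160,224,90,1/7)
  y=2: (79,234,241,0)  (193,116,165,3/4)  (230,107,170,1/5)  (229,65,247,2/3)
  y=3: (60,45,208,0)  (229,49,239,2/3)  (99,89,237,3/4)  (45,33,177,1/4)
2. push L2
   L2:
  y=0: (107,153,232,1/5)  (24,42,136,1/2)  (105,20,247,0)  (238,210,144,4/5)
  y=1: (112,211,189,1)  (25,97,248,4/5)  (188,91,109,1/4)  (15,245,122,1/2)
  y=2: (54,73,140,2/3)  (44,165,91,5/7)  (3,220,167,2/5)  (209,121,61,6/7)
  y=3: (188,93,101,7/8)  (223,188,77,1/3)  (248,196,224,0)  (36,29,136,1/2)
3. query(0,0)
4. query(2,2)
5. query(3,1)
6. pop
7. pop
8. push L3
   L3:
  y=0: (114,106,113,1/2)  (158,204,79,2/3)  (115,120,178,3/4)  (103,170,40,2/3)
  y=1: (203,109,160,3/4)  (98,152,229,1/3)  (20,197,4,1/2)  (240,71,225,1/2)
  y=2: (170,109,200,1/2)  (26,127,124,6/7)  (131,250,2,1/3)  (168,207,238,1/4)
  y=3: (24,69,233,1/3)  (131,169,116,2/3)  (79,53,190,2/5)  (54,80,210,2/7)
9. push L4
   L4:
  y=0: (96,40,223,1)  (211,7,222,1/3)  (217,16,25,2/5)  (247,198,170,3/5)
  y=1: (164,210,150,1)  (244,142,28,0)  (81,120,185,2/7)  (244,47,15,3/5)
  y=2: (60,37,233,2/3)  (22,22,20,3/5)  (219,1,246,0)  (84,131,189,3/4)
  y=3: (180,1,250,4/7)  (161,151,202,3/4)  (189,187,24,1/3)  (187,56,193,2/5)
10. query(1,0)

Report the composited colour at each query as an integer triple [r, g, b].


at x=0,y=0 over L1,L2:
L1 α=5/8: [15, 395/4, 45/4]
L2 α=1/5: [167/5, 548/5, 277/5]
rounded: [33, 110, 55]

query (2,2) [L1,L2] — begin 0,0,0
L1 α=1/5: [46, 107/5, 34]
L2 α=2/5: [144/5, 2521/25, 436/5]
rounded: [29, 101, 87]

at x=3,y=1 over L1,L2:
L1 α=1/7: [160/7, 32, 90/7]
L2 α=1/2: [265/14, 277/2, 472/7]
→ [19, 138, 67]

at x=1,y=0 over L3,L4:
L3 α=2/3: [316/3, 136, 158/3]
L4 α=1/3: [1265/9, 93, 982/9]
rounded: [141, 93, 109]


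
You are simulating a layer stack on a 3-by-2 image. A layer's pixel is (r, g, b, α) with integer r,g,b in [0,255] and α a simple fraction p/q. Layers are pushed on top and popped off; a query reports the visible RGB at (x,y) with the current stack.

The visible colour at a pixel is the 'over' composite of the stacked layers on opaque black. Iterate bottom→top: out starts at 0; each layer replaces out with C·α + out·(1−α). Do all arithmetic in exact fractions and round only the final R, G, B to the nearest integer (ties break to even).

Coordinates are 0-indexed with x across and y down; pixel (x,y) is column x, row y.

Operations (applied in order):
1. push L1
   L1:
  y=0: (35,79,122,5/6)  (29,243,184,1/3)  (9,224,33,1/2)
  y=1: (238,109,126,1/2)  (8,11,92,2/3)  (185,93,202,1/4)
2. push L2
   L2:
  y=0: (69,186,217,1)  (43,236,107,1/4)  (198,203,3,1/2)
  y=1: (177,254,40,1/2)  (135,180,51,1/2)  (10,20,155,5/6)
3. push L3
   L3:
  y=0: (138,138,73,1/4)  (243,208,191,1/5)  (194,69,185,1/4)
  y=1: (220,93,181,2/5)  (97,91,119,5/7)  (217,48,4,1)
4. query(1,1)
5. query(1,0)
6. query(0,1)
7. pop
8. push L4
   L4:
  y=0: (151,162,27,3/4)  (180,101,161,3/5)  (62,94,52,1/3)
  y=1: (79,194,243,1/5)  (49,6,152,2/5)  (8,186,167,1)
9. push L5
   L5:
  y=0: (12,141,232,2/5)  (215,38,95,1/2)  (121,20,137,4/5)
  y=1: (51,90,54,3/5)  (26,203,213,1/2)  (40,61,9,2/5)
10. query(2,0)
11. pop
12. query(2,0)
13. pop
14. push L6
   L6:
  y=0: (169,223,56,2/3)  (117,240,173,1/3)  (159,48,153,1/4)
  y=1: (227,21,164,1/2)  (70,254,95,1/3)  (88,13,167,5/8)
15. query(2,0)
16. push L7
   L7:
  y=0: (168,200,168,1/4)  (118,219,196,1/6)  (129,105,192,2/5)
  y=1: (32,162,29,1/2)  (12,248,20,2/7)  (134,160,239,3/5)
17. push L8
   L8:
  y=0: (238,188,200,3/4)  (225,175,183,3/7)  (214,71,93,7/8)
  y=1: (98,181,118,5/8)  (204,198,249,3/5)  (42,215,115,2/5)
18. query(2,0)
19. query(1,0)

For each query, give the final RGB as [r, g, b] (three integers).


(1,1) stack=L1,L2,L3; from [0,0,0]:
+L1 (α=2/3) → [16/3, 22/3, 184/3]
+L2 (α=1/2) → [421/6, 281/3, 337/6]
+L3 (α=5/7) → [268/3, 1927/21, 2122/21]
→ [89, 92, 101]

at x=1,y=0 over L1,L2,L3:
L1 α=1/3: [29/3, 81, 184/3]
L2 α=1/4: [18, 479/4, 291/4]
L3 α=1/5: [63, 687/5, 482/5]
→ [63, 137, 96]

query (0,1) [L1,L2,L3] — begin 0,0,0
L1 α=1/2: [119, 109/2, 63]
L2 α=1/2: [148, 617/4, 103/2]
L3 α=2/5: [884/5, 519/4, 1033/10]
= [177, 130, 103]

query (2,0) [L1,L2,L4,L5] — begin 0,0,0
+L1 (α=1/2) → [9/2, 112, 33/2]
+L2 (α=1/2) → [405/4, 315/2, 39/4]
+L4 (α=1/3) → [529/6, 409/3, 143/6]
+L5 (α=4/5) → [3433/30, 649/15, 3431/30]
rounded: [114, 43, 114]

at x=2,y=0 over L1,L2,L4:
L1 α=1/2: [9/2, 112, 33/2]
L2 α=1/2: [405/4, 315/2, 39/4]
L4 α=1/3: [529/6, 409/3, 143/6]
rounded: [88, 136, 24]

query (2,0) [L1,L2,L6] — begin 0,0,0
+L1 (α=1/2) → [9/2, 112, 33/2]
+L2 (α=1/2) → [405/4, 315/2, 39/4]
+L6 (α=1/4) → [1851/16, 1041/8, 729/16]
rounded: [116, 130, 46]

(2,0) stack=L1,L2,L6,L7,L8; from [0,0,0]:
after L1 α=1/2: [9/2, 112, 33/2]
after L2 α=1/2: [405/4, 315/2, 39/4]
after L6 α=1/4: [1851/16, 1041/8, 729/16]
after L7 α=2/5: [9681/80, 4803/40, 8331/80]
after L8 α=7/8: [129521/640, 24683/320, 60411/640]
rounded: [202, 77, 94]

at x=1,y=0 over L1,L2,L6,L7,L8:
L1 α=1/3: [29/3, 81, 184/3]
L2 α=1/4: [18, 479/4, 291/4]
L6 α=1/3: [51, 959/6, 637/6]
L7 α=1/6: [373/6, 6109/36, 4361/36]
L8 α=3/7: [2771/21, 10834/63, 9302/63]
→ [132, 172, 148]


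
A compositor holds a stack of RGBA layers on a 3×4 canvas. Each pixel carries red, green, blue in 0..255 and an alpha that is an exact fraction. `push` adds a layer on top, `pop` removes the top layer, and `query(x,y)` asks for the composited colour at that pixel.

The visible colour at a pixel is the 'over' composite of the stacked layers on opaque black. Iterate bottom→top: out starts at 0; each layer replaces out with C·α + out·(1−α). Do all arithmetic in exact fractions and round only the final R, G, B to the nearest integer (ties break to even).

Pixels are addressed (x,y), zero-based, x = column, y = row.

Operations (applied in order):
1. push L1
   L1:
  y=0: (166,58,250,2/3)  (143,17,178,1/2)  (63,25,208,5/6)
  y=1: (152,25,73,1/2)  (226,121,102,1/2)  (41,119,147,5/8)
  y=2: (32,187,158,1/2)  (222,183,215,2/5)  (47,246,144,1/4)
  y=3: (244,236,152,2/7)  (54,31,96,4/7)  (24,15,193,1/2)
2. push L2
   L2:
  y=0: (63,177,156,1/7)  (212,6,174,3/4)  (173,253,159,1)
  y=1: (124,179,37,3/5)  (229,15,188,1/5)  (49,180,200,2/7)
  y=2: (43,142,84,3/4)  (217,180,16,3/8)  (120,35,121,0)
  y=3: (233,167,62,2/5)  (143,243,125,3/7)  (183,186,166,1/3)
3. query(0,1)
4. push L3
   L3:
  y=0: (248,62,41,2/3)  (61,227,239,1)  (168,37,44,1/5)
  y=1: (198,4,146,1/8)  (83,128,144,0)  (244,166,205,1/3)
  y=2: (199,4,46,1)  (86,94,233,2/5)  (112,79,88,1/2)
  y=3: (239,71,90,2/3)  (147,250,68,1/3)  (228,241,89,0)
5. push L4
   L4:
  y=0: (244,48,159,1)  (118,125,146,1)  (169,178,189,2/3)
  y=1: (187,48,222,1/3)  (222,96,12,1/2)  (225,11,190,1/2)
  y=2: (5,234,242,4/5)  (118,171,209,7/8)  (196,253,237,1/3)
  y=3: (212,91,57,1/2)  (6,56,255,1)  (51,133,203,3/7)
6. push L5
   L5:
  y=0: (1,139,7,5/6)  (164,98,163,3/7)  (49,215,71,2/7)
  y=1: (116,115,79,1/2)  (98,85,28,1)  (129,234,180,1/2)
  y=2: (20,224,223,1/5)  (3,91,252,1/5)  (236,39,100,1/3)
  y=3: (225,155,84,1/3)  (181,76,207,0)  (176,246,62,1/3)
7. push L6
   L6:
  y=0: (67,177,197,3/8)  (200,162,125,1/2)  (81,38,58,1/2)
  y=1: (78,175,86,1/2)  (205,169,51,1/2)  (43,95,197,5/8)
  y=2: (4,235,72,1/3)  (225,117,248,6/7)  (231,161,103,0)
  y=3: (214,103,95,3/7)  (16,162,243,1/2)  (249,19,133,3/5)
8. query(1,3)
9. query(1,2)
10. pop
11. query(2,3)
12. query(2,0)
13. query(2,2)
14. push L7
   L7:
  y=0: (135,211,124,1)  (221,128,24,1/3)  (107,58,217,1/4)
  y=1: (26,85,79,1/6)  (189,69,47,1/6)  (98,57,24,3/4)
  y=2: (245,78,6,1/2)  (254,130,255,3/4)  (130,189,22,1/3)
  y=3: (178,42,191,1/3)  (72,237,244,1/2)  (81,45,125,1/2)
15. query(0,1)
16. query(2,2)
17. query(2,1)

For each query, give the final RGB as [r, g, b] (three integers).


query (0,1) [L1,L2] — begin 0,0,0
+L1 (α=1/2) → [76, 25/2, 73/2]
+L2 (α=3/5) → [524/5, 562/5, 184/5]
rounded: [105, 112, 37]

(1,3) stack=L1,L2,L3,L4,L5,L6; from [0,0,0]:
+L1 (α=4/7) → [216/7, 124/7, 384/7]
+L2 (α=3/7) → [3867/49, 5599/49, 4161/49]
+L3 (α=1/3) → [4979/49, 7816/49, 11654/147]
+L4 (α=1) → [6, 56, 255]
+L5 (α=0) → [6, 56, 255]
+L6 (α=1/2) → [11, 109, 249]
→ [11, 109, 249]

at x=1,y=2 over L1,L2,L3,L4,L5,L6:
L1 α=2/5: [444/5, 366/5, 86]
L2 α=3/8: [1095/8, 453/4, 239/4]
L3 α=2/5: [4661/40, 2111/20, 2581/20]
L4 α=7/8: [37701/320, 26051/160, 31841/160]
L5 α=1/5: [37941/400, 29691/200, 41921/200]
L6 α=6/7: [82563/400, 170091/1400, 48503/200]
→ [206, 121, 243]

(2,3) stack=L1,L2,L3,L4,L5; from [0,0,0]:
+L1 (α=1/2) → [12, 15/2, 193/2]
+L2 (α=1/3) → [69, 67, 359/3]
+L3 (α=0) → [69, 67, 359/3]
+L4 (α=3/7) → [429/7, 667/7, 3263/21]
+L5 (α=1/3) → [2090/21, 3056/21, 7828/63]
→ [100, 146, 124]

at x=2,y=0 over L1,L2,L3,L4,L5:
+L1 (α=5/6) → [105/2, 125/6, 520/3]
+L2 (α=1) → [173, 253, 159]
+L3 (α=1/5) → [172, 1049/5, 136]
+L4 (α=2/3) → [170, 943/5, 514/3]
+L5 (α=2/7) → [948/7, 1373/7, 428/3]
= [135, 196, 143]

query (2,2) [L1,L2,L3,L4,L5] — begin 0,0,0
L1 α=1/4: [47/4, 123/2, 36]
L2 α=0: [47/4, 123/2, 36]
L3 α=1/2: [495/8, 281/4, 62]
L4 α=1/3: [1279/12, 787/6, 361/3]
L5 α=1/3: [2695/18, 904/9, 1022/9]
rounded: [150, 100, 114]

query (0,1) [L1,L2,L3,L4,L5,L7] — begin 0,0,0
after L1 α=1/2: [76, 25/2, 73/2]
after L2 α=3/5: [524/5, 562/5, 184/5]
after L3 α=1/8: [2329/20, 1977/20, 1009/20]
after L4 α=1/3: [4199/30, 819/10, 3229/30]
after L5 α=1/2: [7679/60, 1969/20, 5599/60]
after L7 α=1/6: [7991/72, 2309/24, 6547/72]
rounded: [111, 96, 91]

at x=2,y=2 over L1,L2,L3,L4,L5,L7:
after L1 α=1/4: [47/4, 123/2, 36]
after L2 α=0: [47/4, 123/2, 36]
after L3 α=1/2: [495/8, 281/4, 62]
after L4 α=1/3: [1279/12, 787/6, 361/3]
after L5 α=1/3: [2695/18, 904/9, 1022/9]
after L7 α=1/3: [3865/27, 3509/27, 2242/27]
= [143, 130, 83]

at x=2,y=1 over L1,L2,L3,L4,L5,L7:
after L1 α=5/8: [205/8, 595/8, 735/8]
after L2 α=2/7: [1809/56, 5855/56, 6875/56]
after L3 α=1/3: [8641/84, 3501/28, 4205/28]
after L4 α=1/2: [27541/168, 3809/56, 9525/56]
after L5 α=1/2: [49213/336, 16913/112, 19605/112]
after L7 α=3/4: [147997/1344, 36065/448, 27669/448]
→ [110, 81, 62]


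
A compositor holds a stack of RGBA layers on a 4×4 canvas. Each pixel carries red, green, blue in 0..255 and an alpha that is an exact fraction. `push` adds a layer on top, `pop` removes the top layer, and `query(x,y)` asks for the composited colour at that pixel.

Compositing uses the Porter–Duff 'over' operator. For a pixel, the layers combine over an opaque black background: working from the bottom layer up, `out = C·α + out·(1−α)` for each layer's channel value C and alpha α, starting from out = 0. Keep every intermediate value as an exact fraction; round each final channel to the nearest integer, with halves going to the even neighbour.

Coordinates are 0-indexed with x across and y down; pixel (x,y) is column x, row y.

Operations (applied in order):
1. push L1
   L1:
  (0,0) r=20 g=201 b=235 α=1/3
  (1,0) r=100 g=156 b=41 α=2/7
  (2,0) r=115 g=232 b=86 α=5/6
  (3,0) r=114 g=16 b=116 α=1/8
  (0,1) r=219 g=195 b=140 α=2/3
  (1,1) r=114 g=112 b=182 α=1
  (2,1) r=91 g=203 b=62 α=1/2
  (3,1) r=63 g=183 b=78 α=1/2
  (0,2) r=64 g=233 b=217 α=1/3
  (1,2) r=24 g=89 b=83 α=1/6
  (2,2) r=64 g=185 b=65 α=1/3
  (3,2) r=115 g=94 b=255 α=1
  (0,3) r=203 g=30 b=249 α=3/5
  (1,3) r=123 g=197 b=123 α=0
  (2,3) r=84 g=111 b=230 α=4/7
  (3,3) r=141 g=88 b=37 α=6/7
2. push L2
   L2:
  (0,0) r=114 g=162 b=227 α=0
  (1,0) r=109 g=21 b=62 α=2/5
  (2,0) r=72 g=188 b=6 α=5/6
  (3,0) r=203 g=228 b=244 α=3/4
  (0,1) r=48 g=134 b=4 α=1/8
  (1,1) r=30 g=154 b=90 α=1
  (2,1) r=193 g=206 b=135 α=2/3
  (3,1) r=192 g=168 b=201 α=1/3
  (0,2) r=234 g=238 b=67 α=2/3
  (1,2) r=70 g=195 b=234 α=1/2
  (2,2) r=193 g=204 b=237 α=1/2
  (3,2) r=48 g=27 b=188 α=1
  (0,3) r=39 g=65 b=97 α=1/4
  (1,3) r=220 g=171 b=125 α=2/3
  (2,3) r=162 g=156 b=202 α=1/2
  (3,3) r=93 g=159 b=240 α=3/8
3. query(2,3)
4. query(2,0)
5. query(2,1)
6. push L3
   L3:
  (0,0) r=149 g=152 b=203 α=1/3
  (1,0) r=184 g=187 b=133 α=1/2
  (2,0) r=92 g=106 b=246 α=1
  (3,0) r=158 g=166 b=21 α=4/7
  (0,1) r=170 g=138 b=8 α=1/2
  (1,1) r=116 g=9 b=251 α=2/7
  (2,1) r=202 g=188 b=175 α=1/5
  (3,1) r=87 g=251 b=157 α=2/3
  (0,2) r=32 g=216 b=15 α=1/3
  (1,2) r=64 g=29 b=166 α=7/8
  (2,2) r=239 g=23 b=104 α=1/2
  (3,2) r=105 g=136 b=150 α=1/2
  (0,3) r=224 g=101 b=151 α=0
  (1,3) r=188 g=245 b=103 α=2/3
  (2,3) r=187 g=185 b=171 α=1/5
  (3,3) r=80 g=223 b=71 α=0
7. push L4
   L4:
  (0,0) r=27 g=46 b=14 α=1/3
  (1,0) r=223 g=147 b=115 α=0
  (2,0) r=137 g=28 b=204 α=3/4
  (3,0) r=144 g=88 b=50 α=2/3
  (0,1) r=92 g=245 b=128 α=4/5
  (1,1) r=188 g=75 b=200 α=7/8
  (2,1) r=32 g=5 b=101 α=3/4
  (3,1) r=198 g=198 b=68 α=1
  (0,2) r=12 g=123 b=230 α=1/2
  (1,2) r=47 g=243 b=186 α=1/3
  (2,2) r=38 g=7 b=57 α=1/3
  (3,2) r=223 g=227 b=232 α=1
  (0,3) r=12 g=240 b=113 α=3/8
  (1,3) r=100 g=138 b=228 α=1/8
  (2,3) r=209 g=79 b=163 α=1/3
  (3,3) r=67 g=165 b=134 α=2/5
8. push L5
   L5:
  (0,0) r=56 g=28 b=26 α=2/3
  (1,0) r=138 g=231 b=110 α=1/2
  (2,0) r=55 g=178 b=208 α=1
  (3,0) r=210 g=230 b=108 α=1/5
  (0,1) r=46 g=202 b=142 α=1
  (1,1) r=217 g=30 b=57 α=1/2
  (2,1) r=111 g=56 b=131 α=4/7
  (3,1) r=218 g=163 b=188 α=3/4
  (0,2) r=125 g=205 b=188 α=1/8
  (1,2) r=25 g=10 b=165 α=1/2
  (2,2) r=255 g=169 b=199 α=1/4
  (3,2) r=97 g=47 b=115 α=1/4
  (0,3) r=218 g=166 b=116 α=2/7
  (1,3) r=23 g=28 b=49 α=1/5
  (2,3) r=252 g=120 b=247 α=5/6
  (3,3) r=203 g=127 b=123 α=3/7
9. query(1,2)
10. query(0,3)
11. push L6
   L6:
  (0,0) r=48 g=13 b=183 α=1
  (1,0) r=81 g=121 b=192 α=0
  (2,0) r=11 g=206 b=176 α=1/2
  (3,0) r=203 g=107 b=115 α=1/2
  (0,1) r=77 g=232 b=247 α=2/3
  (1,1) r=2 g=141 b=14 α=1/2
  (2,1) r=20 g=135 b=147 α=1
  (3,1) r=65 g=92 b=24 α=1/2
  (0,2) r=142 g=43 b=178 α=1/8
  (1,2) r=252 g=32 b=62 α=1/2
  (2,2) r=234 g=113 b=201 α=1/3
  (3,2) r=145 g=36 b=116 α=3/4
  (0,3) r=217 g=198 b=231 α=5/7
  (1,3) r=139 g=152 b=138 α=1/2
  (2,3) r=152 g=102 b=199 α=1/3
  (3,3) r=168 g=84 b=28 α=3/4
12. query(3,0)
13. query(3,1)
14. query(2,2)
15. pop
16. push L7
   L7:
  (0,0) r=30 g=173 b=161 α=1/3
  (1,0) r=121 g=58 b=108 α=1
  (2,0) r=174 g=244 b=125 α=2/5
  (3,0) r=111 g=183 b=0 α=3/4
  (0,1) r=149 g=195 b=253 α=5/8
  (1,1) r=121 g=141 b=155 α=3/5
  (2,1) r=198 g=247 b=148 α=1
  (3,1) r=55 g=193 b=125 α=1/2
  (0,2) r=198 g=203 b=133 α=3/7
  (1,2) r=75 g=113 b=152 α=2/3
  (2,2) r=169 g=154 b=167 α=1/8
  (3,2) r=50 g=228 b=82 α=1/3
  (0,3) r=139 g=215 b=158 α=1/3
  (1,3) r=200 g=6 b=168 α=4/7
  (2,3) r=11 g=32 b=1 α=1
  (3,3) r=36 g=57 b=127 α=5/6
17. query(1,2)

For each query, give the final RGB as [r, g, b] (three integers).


query (2,3) [L1,L2] — begin 0,0,0
L1 α=4/7: [48, 444/7, 920/7]
L2 α=1/2: [105, 768/7, 1167/7]
→ [105, 110, 167]

query (2,0) [L1,L2] — begin 0,0,0
L1 α=5/6: [575/6, 580/3, 215/3]
L2 α=5/6: [2735/36, 1700/9, 305/18]
→ [76, 189, 17]

(2,1) stack=L1,L2; from [0,0,0]:
+L1 (α=1/2) → [91/2, 203/2, 31]
+L2 (α=2/3) → [863/6, 1027/6, 301/3]
→ [144, 171, 100]

query (1,2) [L1,L2,L3,L4,L5] — begin 0,0,0
after L1 α=1/6: [4, 89/6, 83/6]
after L2 α=1/2: [37, 1259/12, 1487/12]
after L3 α=7/8: [485/8, 3695/96, 15431/96]
after L4 α=1/3: [673/12, 15359/144, 24359/144]
after L5 α=1/2: [973/24, 16799/288, 48119/288]
= [41, 58, 167]

query (0,3) [L1,L2,L3,L4,L5] — begin 0,0,0
L1 α=3/5: [609/5, 18, 747/5]
L2 α=1/4: [1011/10, 119/4, 1363/10]
L3 α=0: [1011/10, 119/4, 1363/10]
L4 α=3/8: [1083/16, 3475/32, 2041/16]
L5 α=2/7: [12391/112, 27999/224, 13917/112]
rounded: [111, 125, 124]

(3,0) stack=L1,L2,L3,L4,L5,L6; from [0,0,0]:
+L1 (α=1/8) → [57/4, 2, 29/2]
+L2 (α=3/4) → [2493/16, 343/2, 1493/8]
+L3 (α=4/7) → [2513/16, 2357/14, 5151/56]
+L4 (α=2/3) → [7121/48, 1607/14, 10751/168]
+L5 (α=1/5) → [9641/60, 4824/35, 15287/210]
+L6 (α=1/2) → [21821/120, 8569/70, 39437/420]
= [182, 122, 94]

query (3,1) [L1,L2,L3,L4,L5,L6] — begin 0,0,0
after L1 α=1/2: [63/2, 183/2, 39]
after L2 α=1/3: [85, 117, 93]
after L3 α=2/3: [259/3, 619/3, 407/3]
after L4 α=1: [198, 198, 68]
after L5 α=3/4: [213, 687/4, 158]
after L6 α=1/2: [139, 1055/8, 91]
rounded: [139, 132, 91]

query (2,2) [L1,L2,L3,L4,L5,L6] — begin 0,0,0
L1 α=1/3: [64/3, 185/3, 65/3]
L2 α=1/2: [643/6, 797/6, 388/3]
L3 α=1/2: [2077/12, 935/12, 350/3]
L4 α=1/3: [2305/18, 977/18, 871/9]
L5 α=1/4: [3835/24, 1991/24, 367/3]
L6 α=1/3: [6643/36, 3347/36, 1337/9]
= [185, 93, 149]

(1,2) stack=L1,L2,L3,L4,L5,L7; from [0,0,0]:
L1 α=1/6: [4, 89/6, 83/6]
L2 α=1/2: [37, 1259/12, 1487/12]
L3 α=7/8: [485/8, 3695/96, 15431/96]
L4 α=1/3: [673/12, 15359/144, 24359/144]
L5 α=1/2: [973/24, 16799/288, 48119/288]
L7 α=2/3: [4573/72, 81887/864, 135671/864]
= [64, 95, 157]


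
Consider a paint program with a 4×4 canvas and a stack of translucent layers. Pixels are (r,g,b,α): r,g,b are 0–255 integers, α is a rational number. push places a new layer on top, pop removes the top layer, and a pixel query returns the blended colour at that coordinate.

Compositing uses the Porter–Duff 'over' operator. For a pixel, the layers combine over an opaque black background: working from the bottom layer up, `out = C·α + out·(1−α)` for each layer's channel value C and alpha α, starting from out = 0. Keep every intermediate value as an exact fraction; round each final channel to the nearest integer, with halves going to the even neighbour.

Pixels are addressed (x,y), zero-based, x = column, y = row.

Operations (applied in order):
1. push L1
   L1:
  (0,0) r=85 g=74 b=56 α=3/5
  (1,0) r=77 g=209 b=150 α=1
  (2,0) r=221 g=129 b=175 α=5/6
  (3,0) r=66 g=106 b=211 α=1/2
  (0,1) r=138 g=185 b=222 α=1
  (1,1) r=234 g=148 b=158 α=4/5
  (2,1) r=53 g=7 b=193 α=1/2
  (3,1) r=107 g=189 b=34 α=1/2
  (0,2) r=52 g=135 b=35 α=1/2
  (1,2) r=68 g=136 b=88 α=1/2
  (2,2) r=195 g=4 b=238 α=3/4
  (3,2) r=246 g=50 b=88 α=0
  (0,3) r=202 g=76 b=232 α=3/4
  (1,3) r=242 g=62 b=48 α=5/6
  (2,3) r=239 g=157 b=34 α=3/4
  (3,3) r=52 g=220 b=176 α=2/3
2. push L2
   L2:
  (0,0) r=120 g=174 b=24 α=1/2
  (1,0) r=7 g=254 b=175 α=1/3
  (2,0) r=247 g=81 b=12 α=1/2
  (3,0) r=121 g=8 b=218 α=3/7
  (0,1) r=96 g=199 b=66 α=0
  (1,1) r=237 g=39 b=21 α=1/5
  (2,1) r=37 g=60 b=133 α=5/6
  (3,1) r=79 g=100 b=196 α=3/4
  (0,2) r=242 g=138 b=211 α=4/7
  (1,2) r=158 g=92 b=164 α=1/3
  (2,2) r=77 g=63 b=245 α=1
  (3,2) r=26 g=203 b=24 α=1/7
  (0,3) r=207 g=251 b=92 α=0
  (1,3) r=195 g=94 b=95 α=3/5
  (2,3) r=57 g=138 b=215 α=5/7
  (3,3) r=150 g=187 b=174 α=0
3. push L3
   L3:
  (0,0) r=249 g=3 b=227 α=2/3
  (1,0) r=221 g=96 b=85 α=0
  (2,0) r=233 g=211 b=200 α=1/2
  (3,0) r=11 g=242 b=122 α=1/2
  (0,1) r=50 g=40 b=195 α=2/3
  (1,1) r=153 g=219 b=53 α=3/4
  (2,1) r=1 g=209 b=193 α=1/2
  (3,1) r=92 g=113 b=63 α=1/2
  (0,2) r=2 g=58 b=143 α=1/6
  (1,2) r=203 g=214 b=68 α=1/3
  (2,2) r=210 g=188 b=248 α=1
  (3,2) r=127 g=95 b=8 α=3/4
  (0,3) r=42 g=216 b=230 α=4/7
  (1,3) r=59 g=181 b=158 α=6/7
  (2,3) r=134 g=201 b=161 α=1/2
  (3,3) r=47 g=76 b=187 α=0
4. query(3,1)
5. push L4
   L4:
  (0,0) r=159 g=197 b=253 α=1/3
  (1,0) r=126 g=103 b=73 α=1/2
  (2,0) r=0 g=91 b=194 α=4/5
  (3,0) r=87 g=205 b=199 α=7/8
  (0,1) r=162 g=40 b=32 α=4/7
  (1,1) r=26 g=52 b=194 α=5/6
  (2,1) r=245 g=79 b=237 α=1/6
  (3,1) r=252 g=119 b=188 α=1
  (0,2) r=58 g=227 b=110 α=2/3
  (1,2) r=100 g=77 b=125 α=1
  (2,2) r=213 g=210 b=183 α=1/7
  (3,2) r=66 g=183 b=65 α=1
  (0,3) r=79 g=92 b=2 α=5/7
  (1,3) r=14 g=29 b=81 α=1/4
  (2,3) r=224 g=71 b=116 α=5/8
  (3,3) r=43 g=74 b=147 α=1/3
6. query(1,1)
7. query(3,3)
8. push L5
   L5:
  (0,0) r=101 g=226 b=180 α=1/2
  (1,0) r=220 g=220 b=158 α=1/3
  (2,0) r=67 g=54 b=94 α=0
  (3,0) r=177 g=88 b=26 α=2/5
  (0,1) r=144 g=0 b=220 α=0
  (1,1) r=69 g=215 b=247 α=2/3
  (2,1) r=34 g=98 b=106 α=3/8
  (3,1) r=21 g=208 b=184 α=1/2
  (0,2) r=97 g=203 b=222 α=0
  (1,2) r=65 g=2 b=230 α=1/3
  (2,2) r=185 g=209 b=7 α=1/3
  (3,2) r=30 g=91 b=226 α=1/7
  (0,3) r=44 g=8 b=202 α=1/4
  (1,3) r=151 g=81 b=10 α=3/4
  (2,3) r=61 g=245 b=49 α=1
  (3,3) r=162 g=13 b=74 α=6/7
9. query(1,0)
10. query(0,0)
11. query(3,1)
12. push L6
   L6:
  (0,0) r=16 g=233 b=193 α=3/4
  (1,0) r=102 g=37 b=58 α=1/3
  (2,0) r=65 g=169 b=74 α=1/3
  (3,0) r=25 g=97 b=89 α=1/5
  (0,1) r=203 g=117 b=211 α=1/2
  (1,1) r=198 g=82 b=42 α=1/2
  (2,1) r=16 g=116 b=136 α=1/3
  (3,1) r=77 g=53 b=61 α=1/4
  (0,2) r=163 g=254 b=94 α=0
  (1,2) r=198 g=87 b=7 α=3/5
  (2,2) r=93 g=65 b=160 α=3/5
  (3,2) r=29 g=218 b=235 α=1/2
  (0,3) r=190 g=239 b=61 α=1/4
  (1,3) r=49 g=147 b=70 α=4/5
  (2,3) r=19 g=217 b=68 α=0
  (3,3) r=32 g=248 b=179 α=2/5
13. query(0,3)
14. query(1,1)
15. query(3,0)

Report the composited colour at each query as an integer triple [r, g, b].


(3,1) stack=L1,L2,L3; from [0,0,0]:
after L1 α=1/2: [107/2, 189/2, 17]
after L2 α=3/4: [581/8, 789/8, 605/4]
after L3 α=1/2: [1317/16, 1693/16, 857/8]
→ [82, 106, 107]

at x=1,y=1 over L1,L2,L3,L4:
after L1 α=4/5: [936/5, 592/5, 632/5]
after L2 α=1/5: [4929/25, 2563/25, 2633/25]
after L3 α=3/4: [4101/25, 4747/25, 1652/25]
after L4 α=5/6: [7351/150, 3749/50, 4317/25]
rounded: [49, 75, 173]

at x=3,y=3 over L1,L2,L3,L4:
+L1 (α=2/3) → [104/3, 440/3, 352/3]
+L2 (α=0) → [104/3, 440/3, 352/3]
+L3 (α=0) → [104/3, 440/3, 352/3]
+L4 (α=1/3) → [337/9, 1102/9, 1145/9]
= [37, 122, 127]

query (1,0) [L1,L2,L3,L4,L5] — begin 0,0,0
after L1 α=1: [77, 209, 150]
after L2 α=1/3: [161/3, 224, 475/3]
after L3 α=0: [161/3, 224, 475/3]
after L4 α=1/2: [539/6, 327/2, 347/3]
after L5 α=1/3: [1199/9, 547/3, 1168/9]
rounded: [133, 182, 130]

query (0,0) [L1,L2,L3,L4,L5] — begin 0,0,0
after L1 α=3/5: [51, 222/5, 168/5]
after L2 α=1/2: [171/2, 546/5, 144/5]
after L3 α=2/3: [389/2, 192/5, 2414/15]
after L4 α=1/3: [548/3, 1369/15, 8623/45]
after L5 α=1/2: [851/6, 4759/30, 16723/90]
= [142, 159, 186]

query (3,1) [L1,L2,L3,L4,L5] — begin 0,0,0
+L1 (α=1/2) → [107/2, 189/2, 17]
+L2 (α=3/4) → [581/8, 789/8, 605/4]
+L3 (α=1/2) → [1317/16, 1693/16, 857/8]
+L4 (α=1) → [252, 119, 188]
+L5 (α=1/2) → [273/2, 327/2, 186]
→ [136, 164, 186]

(0,3) stack=L1,L2,L3,L4,L5,L6; from [0,0,0]:
after L1 α=3/4: [303/2, 57, 174]
after L2 α=0: [303/2, 57, 174]
after L3 α=4/7: [1245/14, 1035/7, 206]
after L4 α=5/7: [4010/49, 5290/49, 422/7]
after L5 α=1/4: [7093/98, 8131/98, 670/7]
after L6 α=1/4: [39899/392, 47815/392, 2437/28]
= [102, 122, 87]

at x=1,y=1 over L1,L2,L3,L4,L5,L6:
+L1 (α=4/5) → [936/5, 592/5, 632/5]
+L2 (α=1/5) → [4929/25, 2563/25, 2633/25]
+L3 (α=3/4) → [4101/25, 4747/25, 1652/25]
+L4 (α=5/6) → [7351/150, 3749/50, 4317/25]
+L5 (α=2/3) → [28051/450, 25249/150, 16667/75]
+L6 (α=1/2) → [117151/900, 37549/300, 19817/150]
rounded: [130, 125, 132]

at x=3,y=0 over L1,L2,L3,L4,L5,L6:
after L1 α=1/2: [33, 53, 211/2]
after L2 α=3/7: [495/7, 236/7, 1076/7]
after L3 α=1/2: [286/7, 965/7, 965/7]
after L4 α=7/8: [4549/56, 5505/28, 2679/14]
after L5 α=2/5: [33471/280, 21443/140, 1753/14]
after L6 α=1/5: [35221/350, 24838/175, 4129/35]
= [101, 142, 118]


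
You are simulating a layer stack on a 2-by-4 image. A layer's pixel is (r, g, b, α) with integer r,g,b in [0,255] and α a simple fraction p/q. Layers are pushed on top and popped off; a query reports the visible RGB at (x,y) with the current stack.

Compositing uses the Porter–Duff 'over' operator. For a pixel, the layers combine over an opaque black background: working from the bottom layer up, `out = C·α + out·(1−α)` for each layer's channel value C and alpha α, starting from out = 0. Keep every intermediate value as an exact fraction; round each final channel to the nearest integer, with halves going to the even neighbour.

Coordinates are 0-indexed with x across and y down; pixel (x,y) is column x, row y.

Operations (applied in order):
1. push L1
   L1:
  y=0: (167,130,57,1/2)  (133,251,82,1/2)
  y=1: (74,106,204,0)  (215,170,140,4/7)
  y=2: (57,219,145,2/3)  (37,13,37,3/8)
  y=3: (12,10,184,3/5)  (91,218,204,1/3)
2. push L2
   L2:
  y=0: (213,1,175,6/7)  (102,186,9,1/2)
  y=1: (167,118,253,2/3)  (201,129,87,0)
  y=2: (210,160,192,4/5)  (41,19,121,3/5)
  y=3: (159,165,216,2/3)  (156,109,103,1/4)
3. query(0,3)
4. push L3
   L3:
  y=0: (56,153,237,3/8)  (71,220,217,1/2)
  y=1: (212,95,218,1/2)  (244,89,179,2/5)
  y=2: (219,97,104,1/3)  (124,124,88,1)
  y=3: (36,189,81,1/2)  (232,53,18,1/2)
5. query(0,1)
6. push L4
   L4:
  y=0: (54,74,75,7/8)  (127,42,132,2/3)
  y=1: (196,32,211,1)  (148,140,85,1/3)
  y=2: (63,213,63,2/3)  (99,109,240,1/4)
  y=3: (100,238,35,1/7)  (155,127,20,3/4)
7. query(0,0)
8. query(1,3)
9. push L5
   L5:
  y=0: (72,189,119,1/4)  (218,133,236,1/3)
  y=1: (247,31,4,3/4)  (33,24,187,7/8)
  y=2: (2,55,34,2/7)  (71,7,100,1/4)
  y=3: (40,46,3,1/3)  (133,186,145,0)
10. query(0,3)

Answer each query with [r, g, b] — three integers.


at x=0,y=3 over L1,L2:
L1 α=3/5: [36/5, 6, 552/5]
L2 α=2/3: [542/5, 112, 904/5]
→ [108, 112, 181]

(0,1) stack=L1,L2,L3; from [0,0,0]:
L1 α=0: [0, 0, 0]
L2 α=2/3: [334/3, 236/3, 506/3]
L3 α=1/2: [485/3, 521/6, 580/3]
rounded: [162, 87, 193]

at x=0,y=0 over L1,L2,L3,L4:
+L1 (α=1/2) → [167/2, 65, 57/2]
+L2 (α=6/7) → [389/2, 71/7, 2157/14]
+L3 (α=3/8) → [2281/16, 446/7, 20739/112]
+L4 (α=7/8) → [8329/128, 509/7, 79539/896]
= [65, 73, 89]

at x=1,y=3 over L1,L2,L3,L4:
L1 α=1/3: [91/3, 218/3, 68]
L2 α=1/4: [247/4, 327/4, 307/4]
L3 α=1/2: [1175/8, 539/8, 379/8]
L4 α=3/4: [4895/32, 3587/32, 859/32]
= [153, 112, 27]

at x=0,y=3 over L1,L2,L3,L4,L5:
after L1 α=3/5: [36/5, 6, 552/5]
after L2 α=2/3: [542/5, 112, 904/5]
after L3 α=1/2: [361/5, 301/2, 1309/10]
after L4 α=1/7: [2666/35, 163, 586/5]
after L5 α=1/3: [2244/35, 124, 1187/15]
rounded: [64, 124, 79]


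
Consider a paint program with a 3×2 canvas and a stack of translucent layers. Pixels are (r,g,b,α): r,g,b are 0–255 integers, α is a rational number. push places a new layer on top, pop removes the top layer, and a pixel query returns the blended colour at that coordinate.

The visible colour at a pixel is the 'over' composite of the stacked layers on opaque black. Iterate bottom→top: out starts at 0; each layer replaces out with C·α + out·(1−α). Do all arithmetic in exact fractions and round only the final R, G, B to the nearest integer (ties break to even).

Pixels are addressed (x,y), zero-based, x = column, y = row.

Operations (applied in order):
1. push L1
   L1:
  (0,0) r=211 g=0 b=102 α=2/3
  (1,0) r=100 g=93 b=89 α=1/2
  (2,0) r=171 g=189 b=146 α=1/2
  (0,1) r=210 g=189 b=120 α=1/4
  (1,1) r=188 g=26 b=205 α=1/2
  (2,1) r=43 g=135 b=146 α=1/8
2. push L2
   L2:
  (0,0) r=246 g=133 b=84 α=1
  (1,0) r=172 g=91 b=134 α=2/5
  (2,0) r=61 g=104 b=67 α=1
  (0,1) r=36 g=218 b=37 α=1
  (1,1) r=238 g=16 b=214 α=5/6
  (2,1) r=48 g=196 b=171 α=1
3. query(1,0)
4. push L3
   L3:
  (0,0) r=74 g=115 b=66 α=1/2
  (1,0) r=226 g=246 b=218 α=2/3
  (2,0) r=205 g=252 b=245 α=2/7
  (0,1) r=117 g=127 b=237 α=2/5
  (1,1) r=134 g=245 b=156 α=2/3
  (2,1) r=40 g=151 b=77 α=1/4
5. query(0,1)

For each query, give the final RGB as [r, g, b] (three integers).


at x=1,y=0 over L1,L2:
+L1 (α=1/2) → [50, 93/2, 89/2]
+L2 (α=2/5) → [494/5, 643/10, 803/10]
→ [99, 64, 80]

(0,1) stack=L1,L2,L3; from [0,0,0]:
after L1 α=1/4: [105/2, 189/4, 30]
after L2 α=1: [36, 218, 37]
after L3 α=2/5: [342/5, 908/5, 117]
= [68, 182, 117]


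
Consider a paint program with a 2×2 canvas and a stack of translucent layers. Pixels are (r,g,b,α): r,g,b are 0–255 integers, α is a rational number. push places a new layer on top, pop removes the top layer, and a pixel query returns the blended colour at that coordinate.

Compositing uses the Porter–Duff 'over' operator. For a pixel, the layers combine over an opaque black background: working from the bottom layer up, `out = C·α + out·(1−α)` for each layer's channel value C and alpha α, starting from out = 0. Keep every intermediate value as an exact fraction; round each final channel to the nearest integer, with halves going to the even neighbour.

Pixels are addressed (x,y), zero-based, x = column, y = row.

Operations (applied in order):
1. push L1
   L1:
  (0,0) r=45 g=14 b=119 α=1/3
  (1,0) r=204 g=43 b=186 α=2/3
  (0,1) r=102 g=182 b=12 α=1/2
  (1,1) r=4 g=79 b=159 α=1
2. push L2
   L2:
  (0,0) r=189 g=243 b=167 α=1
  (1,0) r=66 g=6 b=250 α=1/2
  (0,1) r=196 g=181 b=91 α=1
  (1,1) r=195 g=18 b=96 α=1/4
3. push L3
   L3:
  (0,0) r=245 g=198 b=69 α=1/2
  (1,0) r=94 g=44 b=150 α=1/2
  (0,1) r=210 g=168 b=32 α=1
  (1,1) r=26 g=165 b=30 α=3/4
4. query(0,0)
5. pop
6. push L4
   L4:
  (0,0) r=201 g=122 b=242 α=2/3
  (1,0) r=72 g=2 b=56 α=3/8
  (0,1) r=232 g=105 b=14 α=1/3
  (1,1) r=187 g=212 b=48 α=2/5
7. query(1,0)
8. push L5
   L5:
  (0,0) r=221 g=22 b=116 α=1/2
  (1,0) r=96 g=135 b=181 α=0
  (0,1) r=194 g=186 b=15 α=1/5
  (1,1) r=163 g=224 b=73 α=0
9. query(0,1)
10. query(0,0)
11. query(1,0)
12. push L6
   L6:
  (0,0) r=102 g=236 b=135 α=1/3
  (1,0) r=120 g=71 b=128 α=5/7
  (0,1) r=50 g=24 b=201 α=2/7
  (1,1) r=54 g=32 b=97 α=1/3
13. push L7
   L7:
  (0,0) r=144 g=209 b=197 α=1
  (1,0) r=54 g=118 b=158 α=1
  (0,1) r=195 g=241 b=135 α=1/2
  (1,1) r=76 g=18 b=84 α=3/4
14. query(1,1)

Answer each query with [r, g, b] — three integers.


at x=0,y=0 over L1,L2,L3:
L1 α=1/3: [15, 14/3, 119/3]
L2 α=1: [189, 243, 167]
L3 α=1/2: [217, 441/2, 118]
rounded: [217, 220, 118]

at x=1,y=0 over L1,L2,L4:
+L1 (α=2/3) → [136, 86/3, 124]
+L2 (α=1/2) → [101, 52/3, 187]
+L4 (α=3/8) → [721/8, 139/12, 1103/8]
rounded: [90, 12, 138]

query (0,1) [L1,L2,L4,L5] — begin 0,0,0
L1 α=1/2: [51, 91, 6]
L2 α=1: [196, 181, 91]
L4 α=1/3: [208, 467/3, 196/3]
L5 α=1/5: [1026/5, 2426/15, 829/15]
= [205, 162, 55]

(0,0) stack=L1,L2,L4,L5; from [0,0,0]:
after L1 α=1/3: [15, 14/3, 119/3]
after L2 α=1: [189, 243, 167]
after L4 α=2/3: [197, 487/3, 217]
after L5 α=1/2: [209, 553/6, 333/2]
rounded: [209, 92, 166]

at x=1,y=0 over L1,L2,L4,L5:
L1 α=2/3: [136, 86/3, 124]
L2 α=1/2: [101, 52/3, 187]
L4 α=3/8: [721/8, 139/12, 1103/8]
L5 α=0: [721/8, 139/12, 1103/8]
→ [90, 12, 138]

(1,1) stack=L1,L2,L4,L5,L6,L7; from [0,0,0]:
after L1 α=1: [4, 79, 159]
after L2 α=1/4: [207/4, 255/4, 573/4]
after L4 α=2/5: [2117/20, 2461/20, 2103/20]
after L5 α=0: [2117/20, 2461/20, 2103/20]
after L6 α=1/3: [2657/30, 927/10, 3073/30]
after L7 α=3/4: [9497/120, 1467/40, 10633/120]
= [79, 37, 89]


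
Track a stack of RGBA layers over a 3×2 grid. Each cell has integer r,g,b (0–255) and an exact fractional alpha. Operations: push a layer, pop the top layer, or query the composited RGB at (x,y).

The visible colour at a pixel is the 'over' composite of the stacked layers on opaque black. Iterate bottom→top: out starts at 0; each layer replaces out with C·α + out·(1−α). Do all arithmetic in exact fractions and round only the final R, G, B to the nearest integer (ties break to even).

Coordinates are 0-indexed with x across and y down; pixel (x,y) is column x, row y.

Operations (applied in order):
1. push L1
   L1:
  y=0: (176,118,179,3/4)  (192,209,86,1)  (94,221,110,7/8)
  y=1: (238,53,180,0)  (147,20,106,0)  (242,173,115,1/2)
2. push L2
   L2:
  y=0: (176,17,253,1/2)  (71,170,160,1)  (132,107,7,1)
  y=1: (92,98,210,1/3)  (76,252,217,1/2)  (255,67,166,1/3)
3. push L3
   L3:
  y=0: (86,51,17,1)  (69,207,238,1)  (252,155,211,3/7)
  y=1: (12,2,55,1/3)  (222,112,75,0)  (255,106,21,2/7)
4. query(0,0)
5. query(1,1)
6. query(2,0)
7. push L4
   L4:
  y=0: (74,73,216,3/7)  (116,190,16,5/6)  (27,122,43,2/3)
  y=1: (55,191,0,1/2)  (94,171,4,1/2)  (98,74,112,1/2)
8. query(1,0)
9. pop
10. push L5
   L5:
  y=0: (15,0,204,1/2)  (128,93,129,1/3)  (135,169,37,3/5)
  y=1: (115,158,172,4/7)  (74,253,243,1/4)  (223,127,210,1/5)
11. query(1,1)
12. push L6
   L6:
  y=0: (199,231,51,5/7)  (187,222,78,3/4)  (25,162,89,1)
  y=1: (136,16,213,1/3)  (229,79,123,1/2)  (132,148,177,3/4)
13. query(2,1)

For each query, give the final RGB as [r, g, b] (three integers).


(0,0) stack=L1,L2,L3; from [0,0,0]:
after L1 α=3/4: [132, 177/2, 537/4]
after L2 α=1/2: [154, 211/4, 1549/8]
after L3 α=1: [86, 51, 17]
rounded: [86, 51, 17]

query (1,1) [L1,L2,L3] — begin 0,0,0
+L1 (α=0) → [0, 0, 0]
+L2 (α=1/2) → [38, 126, 217/2]
+L3 (α=0) → [38, 126, 217/2]
= [38, 126, 108]

(2,0) stack=L1,L2,L3; from [0,0,0]:
L1 α=7/8: [329/4, 1547/8, 385/4]
L2 α=1: [132, 107, 7]
L3 α=3/7: [1284/7, 893/7, 661/7]
rounded: [183, 128, 94]

at x=1,y=0 over L1,L2,L3,L4:
after L1 α=1: [192, 209, 86]
after L2 α=1: [71, 170, 160]
after L3 α=1: [69, 207, 238]
after L4 α=5/6: [649/6, 1157/6, 53]
→ [108, 193, 53]

(1,1) stack=L1,L2,L3,L5; from [0,0,0]:
after L1 α=0: [0, 0, 0]
after L2 α=1/2: [38, 126, 217/2]
after L3 α=0: [38, 126, 217/2]
after L5 α=1/4: [47, 631/4, 1137/8]
= [47, 158, 142]

(2,1) stack=L1,L2,L3,L5,L6; from [0,0,0]:
after L1 α=1/2: [121, 173/2, 115/2]
after L2 α=1/3: [497/3, 80, 281/3]
after L3 α=2/7: [4015/21, 612/7, 1531/21]
after L5 α=1/5: [20743/105, 3337/35, 10534/105]
after L6 α=3/4: [62323/420, 18877/140, 66289/420]
= [148, 135, 158]


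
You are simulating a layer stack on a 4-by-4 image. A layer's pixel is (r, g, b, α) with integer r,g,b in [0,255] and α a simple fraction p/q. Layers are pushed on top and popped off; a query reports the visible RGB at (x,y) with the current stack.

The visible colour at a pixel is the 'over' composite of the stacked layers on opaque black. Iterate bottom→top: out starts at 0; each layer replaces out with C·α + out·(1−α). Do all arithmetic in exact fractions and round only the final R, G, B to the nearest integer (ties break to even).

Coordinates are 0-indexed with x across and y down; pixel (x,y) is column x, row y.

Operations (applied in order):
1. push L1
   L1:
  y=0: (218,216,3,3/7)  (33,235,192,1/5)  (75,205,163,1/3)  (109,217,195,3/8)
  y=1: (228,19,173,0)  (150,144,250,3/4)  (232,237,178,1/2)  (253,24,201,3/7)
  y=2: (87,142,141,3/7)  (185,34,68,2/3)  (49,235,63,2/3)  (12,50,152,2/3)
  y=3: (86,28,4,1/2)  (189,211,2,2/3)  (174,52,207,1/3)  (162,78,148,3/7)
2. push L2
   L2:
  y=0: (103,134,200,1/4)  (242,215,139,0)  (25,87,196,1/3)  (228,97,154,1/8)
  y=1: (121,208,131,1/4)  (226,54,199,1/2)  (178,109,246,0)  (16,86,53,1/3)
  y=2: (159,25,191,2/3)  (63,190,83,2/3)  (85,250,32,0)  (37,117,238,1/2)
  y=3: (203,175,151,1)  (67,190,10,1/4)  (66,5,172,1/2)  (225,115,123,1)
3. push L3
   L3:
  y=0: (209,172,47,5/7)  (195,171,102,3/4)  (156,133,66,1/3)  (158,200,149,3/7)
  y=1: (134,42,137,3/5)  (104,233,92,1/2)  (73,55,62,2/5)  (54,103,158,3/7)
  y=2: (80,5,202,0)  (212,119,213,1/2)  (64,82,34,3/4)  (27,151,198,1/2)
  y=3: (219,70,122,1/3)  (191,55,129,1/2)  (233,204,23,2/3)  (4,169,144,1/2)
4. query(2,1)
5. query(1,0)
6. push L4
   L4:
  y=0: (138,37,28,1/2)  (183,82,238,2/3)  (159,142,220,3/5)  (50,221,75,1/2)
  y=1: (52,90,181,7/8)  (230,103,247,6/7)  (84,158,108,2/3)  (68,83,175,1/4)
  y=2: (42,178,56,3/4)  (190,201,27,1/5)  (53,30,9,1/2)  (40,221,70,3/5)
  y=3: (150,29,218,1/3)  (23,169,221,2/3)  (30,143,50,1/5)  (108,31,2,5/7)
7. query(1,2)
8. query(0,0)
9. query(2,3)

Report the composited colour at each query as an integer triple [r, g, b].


at x=2,y=1 over L1,L2,L3:
+L1 (α=1/2) → [116, 237/2, 89]
+L2 (α=0) → [116, 237/2, 89]
+L3 (α=2/5) → [494/5, 931/10, 391/5]
→ [99, 93, 78]

at x=1,y=0 over L1,L2,L3:
L1 α=1/5: [33/5, 47, 192/5]
L2 α=0: [33/5, 47, 192/5]
L3 α=3/4: [1479/10, 140, 861/10]
→ [148, 140, 86]

at x=1,y=2 over L1,L2,L3,L4:
after L1 α=2/3: [370/3, 68/3, 136/3]
after L2 α=2/3: [748/9, 1208/9, 634/9]
after L3 α=1/2: [1328/9, 2279/18, 2551/18]
after L4 α=1/5: [7022/45, 6367/45, 1069/9]
= [156, 141, 119]

at x=0,y=0 over L1,L2,L3,L4:
L1 α=3/7: [654/7, 648/7, 9/7]
L2 α=1/4: [2683/28, 1441/14, 1427/28]
L3 α=5/7: [17313/98, 7461/49, 4717/98]
L4 α=1/2: [30837/196, 4637/49, 7461/196]
rounded: [157, 95, 38]

(2,3) stack=L1,L2,L3,L4; from [0,0,0]:
after L1 α=1/3: [58, 52/3, 69]
after L2 α=1/2: [62, 67/6, 241/2]
after L3 α=2/3: [176, 2515/18, 111/2]
after L4 α=1/5: [734/5, 6317/45, 272/5]
rounded: [147, 140, 54]


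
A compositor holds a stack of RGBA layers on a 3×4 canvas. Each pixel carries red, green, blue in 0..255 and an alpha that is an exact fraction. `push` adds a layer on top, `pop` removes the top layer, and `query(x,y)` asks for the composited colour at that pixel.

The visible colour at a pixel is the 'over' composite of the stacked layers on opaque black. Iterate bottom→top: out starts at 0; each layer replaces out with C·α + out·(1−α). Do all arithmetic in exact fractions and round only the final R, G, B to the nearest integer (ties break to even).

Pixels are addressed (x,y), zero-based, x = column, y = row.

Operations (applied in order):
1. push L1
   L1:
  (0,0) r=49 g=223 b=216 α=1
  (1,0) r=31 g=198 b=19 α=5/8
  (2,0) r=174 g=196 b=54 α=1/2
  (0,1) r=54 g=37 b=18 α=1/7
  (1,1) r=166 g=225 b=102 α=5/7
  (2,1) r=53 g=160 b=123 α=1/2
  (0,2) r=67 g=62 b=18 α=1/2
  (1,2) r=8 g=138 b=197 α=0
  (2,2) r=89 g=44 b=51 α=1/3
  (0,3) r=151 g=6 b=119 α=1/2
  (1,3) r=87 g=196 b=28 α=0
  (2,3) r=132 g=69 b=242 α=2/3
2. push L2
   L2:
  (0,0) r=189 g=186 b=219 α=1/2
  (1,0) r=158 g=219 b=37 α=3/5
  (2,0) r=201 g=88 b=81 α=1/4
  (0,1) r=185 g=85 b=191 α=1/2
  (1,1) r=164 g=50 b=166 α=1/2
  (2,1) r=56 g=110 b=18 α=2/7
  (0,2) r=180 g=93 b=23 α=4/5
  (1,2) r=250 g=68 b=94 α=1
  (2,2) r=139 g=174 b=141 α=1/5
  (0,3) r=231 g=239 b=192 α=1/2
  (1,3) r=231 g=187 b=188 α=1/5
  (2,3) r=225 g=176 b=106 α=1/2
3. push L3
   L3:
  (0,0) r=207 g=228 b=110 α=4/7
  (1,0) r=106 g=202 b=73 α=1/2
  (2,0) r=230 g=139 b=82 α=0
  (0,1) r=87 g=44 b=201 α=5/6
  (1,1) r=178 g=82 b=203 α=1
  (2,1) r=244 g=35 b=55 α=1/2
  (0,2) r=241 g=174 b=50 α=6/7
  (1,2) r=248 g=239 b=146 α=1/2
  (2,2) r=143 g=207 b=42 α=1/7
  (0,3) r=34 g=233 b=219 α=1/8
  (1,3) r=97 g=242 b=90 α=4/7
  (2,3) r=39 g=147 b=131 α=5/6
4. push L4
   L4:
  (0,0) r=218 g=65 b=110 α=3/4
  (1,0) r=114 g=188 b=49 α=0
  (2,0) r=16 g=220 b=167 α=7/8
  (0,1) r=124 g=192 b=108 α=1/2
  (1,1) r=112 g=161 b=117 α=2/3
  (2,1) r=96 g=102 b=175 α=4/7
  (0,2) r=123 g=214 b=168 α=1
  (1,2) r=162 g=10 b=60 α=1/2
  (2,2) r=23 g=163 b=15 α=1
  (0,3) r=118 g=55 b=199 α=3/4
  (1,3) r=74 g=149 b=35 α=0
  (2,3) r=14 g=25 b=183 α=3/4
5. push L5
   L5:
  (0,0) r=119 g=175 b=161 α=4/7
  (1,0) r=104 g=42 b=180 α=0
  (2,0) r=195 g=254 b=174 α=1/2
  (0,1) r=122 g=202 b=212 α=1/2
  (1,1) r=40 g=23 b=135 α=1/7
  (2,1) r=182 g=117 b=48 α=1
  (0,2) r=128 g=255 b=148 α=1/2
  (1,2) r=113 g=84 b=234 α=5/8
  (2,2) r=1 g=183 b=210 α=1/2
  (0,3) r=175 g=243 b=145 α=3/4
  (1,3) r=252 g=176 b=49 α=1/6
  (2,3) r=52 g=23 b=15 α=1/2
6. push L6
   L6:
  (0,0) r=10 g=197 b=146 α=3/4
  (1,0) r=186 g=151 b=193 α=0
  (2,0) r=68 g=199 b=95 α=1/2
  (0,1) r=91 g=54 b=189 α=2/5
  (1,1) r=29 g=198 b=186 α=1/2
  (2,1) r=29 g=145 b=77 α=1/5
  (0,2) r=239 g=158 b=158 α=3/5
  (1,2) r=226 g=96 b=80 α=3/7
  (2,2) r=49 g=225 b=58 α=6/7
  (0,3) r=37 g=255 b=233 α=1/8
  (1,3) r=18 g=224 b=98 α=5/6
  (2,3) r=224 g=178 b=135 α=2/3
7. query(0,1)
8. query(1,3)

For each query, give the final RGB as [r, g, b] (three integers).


at x=0,y=1 over L1,L2,L3,L4,L5,L6:
after L1 α=1/7: [54/7, 37/7, 18/7]
after L2 α=1/2: [1349/14, 316/7, 1355/14]
after L3 α=5/6: [7439/84, 928/21, 15425/84]
after L4 α=1/2: [17855/168, 2480/21, 24497/168]
after L5 α=1/2: [38351/336, 3361/21, 60113/336]
after L6 α=2/5: [11747/112, 4117/35, 102449/560]
rounded: [105, 118, 183]

query (1,3) [L1,L2,L3,L4,L5,L6] — begin 0,0,0
after L1 α=0: [0, 0, 0]
after L2 α=1/5: [231/5, 187/5, 188/5]
after L3 α=4/7: [2633/35, 5401/35, 2364/35]
after L4 α=0: [2633/35, 5401/35, 2364/35]
after L5 α=1/6: [4397/42, 2211/14, 2707/42]
after L6 α=5/6: [8177/252, 17891/84, 23287/252]
→ [32, 213, 92]
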